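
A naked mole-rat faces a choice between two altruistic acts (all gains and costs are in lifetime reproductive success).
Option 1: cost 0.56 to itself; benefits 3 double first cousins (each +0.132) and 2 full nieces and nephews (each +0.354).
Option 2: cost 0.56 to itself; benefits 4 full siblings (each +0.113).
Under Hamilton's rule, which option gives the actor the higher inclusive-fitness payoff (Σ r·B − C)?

Option 1: r to a double first cousin = 0.25.
Option 1: r to a full niece or nephew = 0.25.
Option 1: Σ r·B − C = (3·0.25·0.132 + 2·0.25·0.354) − 0.56 = -0.284.
Option 2: r to a full sibling = 0.5.
Option 2: Σ r·B − C = (4·0.5·0.113) − 0.56 = -0.334.
Option 1 has the higher net inclusive-fitness payoff.

Option 1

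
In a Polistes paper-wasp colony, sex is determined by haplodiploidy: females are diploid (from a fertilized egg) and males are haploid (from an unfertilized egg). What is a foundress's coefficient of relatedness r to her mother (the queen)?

0.5

One meiotic link between diploid queen and diploid daughter: r = 1/2.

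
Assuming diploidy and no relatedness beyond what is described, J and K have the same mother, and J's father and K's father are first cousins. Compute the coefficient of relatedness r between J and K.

With two independent routes of shared ancestry, r is the sum of the two contributions.
J and K are related in two ways: half-sibs through their shared mother (r = 1/4) and second cousins through their fathers (r = 1/32).
r = 1/4 + 1/32 = 9/32 = 0.28125.

0.28125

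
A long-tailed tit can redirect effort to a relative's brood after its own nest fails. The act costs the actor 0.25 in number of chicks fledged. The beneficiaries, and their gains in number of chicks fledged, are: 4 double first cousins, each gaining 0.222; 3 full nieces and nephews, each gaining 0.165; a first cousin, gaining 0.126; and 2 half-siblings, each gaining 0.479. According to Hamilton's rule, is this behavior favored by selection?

Yes

Hamilton's rule: the trait is favored when the sum of r·B over every recipient exceeds the actor's cost C.
r to a double first cousin = 0.25 (double first cousins share both grandparent pairs — four paths of length 4: r = 4·(1/2)^4 = 1/4).
r to a full niece or nephew = 1/4 (full aunt/uncle↔niece/nephew: two paths of length 3 through the shared grandparent pair: r = 2·(1/2)^3 = 1/4).
r to a first cousin = 1/8 (first cousins share one grandparent pair — two paths of length 4: r = 2·(1/2)^4 = 1/8).
r to a half-sibling = 1/4 (half-sibs share one parent — one path of length 2: r = (1/2)^2 = 1/4).
Summing one r·B term per recipient: 4·0.25·0.222 + 3·0.25·0.165 + 1·0.125·0.126 + 2·0.25·0.479 = 0.601.
0.601 > 0.25: the indirect benefit exceeds the cost.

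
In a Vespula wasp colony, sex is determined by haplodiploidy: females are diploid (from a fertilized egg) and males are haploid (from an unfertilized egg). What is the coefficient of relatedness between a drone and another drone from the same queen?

0.5

Haploid brothers each carry a random half of the queen's diploid genome, so on average they share half: r = 1/2.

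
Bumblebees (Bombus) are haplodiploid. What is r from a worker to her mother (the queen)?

0.5

One meiotic link between diploid queen and diploid daughter: r = 1/2.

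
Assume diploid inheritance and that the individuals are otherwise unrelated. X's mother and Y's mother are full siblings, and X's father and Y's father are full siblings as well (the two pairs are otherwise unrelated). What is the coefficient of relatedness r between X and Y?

Independent pedigree routes through distinct common ancestors add.
X and Y are related in two ways: first cousins through their mothers (r = 1/8) and first cousins through their fathers (r = 1/8) — i.e. double first cousins.
r = 1/8 + 1/8 = 0.25.

0.25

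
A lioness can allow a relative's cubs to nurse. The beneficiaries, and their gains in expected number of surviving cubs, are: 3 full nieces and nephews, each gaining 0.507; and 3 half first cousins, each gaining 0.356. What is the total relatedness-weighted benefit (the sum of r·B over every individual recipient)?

r to a full niece or nephew = 0.25 (full aunt/uncle↔niece/nephew: two paths of length 3 through the shared grandparent pair: r = 2·(1/2)^3 = 1/4).
r to a half first cousin = 0.0625 (half first cousins share one grandparent — one path of length 4: r = (1/2)^4 = 1/16).
Summing one r·B term per recipient: 3·0.25·0.507 + 3·0.0625·0.356 = 0.447.

0.447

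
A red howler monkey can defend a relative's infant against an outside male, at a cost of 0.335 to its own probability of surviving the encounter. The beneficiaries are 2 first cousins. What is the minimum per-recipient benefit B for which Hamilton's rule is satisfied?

r to a first cousin = 1/8 (first cousins share one grandparent pair — two paths of length 4: r = 2·(1/2)^4 = 1/8).
Hamilton's rule with n recipients of equal r: n·r·B > C, so B > C/(n·r) = 0.335/(2·0.125) = 1.34.

1.34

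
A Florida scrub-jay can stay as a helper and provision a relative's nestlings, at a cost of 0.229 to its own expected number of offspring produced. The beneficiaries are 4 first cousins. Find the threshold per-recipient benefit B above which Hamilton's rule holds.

0.458

r to a first cousin = 1/8 (first cousins share one grandparent pair — two paths of length 4: r = 2·(1/2)^4 = 1/8).
Hamilton's rule with n recipients of equal r: n·r·B > C, so B > C/(n·r) = 0.229/(4·0.125) = 0.458.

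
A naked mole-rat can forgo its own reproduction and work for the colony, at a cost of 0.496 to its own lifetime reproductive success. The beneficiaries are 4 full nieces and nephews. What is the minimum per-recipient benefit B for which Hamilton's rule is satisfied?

0.496

r to a full niece or nephew = 0.25 (full aunt/uncle↔niece/nephew: two paths of length 3 through the shared grandparent pair: r = 2·(1/2)^3 = 1/4).
Hamilton's rule with n recipients of equal r: n·r·B > C, so B > C/(n·r) = 0.496/(4·0.25) = 0.496.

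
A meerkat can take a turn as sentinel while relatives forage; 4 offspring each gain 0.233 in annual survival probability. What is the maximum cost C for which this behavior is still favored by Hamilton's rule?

0.466

r to an offspring = 0.5 (one parent–offspring link: r = (1/2)^1 = 1/2).
Hamilton's rule: n·r·B > C, so the trait is favored while C < n·r·B = 4·0.5·0.233 = 0.466.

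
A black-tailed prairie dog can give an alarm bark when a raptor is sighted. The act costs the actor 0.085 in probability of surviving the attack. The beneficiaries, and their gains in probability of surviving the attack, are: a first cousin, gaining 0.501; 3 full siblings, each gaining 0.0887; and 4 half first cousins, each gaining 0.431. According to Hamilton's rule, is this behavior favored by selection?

Yes

Hamilton's rule: the trait is favored when the sum of r·B over every recipient exceeds the actor's cost C.
r to a first cousin = 0.125 (first cousins share one grandparent pair — two paths of length 4: r = 2·(1/2)^4 = 1/8).
r to a full sibling = 0.5 (full sibs share both parents — two paths of length 2: r = 2·(1/2)^2 = 1/2).
r to a half first cousin = 1/16 (half first cousins share one grandparent — one path of length 4: r = (1/2)^4 = 1/16).
Summing one r·B term per recipient: 1·0.125·0.501 + 3·0.5·0.0887 + 4·0.0625·0.431 = 0.303425.
0.303425 > 0.085: the indirect benefit exceeds the cost.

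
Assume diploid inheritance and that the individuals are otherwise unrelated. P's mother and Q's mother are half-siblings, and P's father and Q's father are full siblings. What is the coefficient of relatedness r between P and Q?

0.1875

Relatedness sums over independent paths through distinct common ancestors.
P and Q are related in two ways: half first cousins through their mothers (r = 1/16) and first cousins through their fathers (r = 1/8).
r = 1/16 + 1/8 = 3/16 = 0.1875.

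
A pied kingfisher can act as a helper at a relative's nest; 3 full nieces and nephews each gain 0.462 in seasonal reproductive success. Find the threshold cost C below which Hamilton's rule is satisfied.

r to a full niece or nephew = 1/4 (full aunt/uncle↔niece/nephew: two paths of length 3 through the shared grandparent pair: r = 2·(1/2)^3 = 1/4).
Hamilton's rule: n·r·B > C, so the trait is favored while C < n·r·B = 3·0.25·0.462 = 0.3465.

0.3465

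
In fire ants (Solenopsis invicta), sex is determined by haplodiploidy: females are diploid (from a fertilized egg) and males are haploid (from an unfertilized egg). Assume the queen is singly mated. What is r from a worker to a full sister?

0.75

Haplodiploid full sisters inherit their father's entire haploid genome identically (contributing 1/2) and on average half of their mother's contribution (1/2 · 1/2 = 1/4); r = 1/2 + 1/4 = 3/4.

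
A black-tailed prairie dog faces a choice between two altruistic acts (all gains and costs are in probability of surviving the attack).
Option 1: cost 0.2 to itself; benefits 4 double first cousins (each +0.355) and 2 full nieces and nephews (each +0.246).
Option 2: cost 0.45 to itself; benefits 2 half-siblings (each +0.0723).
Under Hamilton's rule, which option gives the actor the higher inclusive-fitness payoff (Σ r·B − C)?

Option 1

Option 1: r to a double first cousin = 0.25.
Option 1: r to a full niece or nephew = 0.25.
Option 1: Σ r·B − C = (4·0.25·0.355 + 2·0.25·0.246) − 0.2 = 0.278.
Option 2: r to a half-sibling = 0.25.
Option 2: Σ r·B − C = (2·0.25·0.0723) − 0.45 = -0.41385.
Option 1 has the higher net inclusive-fitness payoff.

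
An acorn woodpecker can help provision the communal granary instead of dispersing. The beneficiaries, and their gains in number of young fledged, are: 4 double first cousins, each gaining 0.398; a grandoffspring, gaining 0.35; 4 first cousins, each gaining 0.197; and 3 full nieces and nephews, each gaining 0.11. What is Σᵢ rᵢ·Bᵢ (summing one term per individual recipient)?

r to a double first cousin = 1/4 (double first cousins share both grandparent pairs — four paths of length 4: r = 4·(1/2)^4 = 1/4).
r to a grandoffspring = 1/4 (two parent–offspring links: r = (1/2)^2 = 1/4).
r to a first cousin = 1/8 (first cousins share one grandparent pair — two paths of length 4: r = 2·(1/2)^4 = 1/8).
r to a full niece or nephew = 0.25 (full aunt/uncle↔niece/nephew: two paths of length 3 through the shared grandparent pair: r = 2·(1/2)^3 = 1/4).
Summing one r·B term per recipient: 4·0.25·0.398 + 1·0.25·0.35 + 4·0.125·0.197 + 3·0.25·0.11 = 0.6665.

0.6665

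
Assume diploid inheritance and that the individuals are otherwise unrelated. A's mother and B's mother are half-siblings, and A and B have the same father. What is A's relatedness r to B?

Relatedness sums over independent paths through distinct common ancestors.
A and B are related in two ways: half first cousins through their mothers (r = 1/16) and half-sibs through their shared father (r = 1/4).
r = 1/16 + 1/4 = 0.3125.

0.3125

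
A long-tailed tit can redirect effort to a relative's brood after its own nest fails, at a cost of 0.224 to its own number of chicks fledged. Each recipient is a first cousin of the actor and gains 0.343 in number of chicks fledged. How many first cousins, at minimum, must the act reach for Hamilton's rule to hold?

r to a first cousin = 1/8 (first cousins share one grandparent pair — two paths of length 4: r = 2·(1/2)^4 = 1/8).
Hamilton's rule: n·r·B > C  ⇒  n > C/(r·B) = 0.224/(0.125·0.343) = 5.224.
The smallest integer exceeding 5.224 is 6.

6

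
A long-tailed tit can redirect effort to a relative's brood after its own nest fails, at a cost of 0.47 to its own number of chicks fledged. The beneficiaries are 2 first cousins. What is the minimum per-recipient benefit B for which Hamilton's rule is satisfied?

1.88

r to a first cousin = 1/8 (first cousins share one grandparent pair — two paths of length 4: r = 2·(1/2)^4 = 1/8).
Hamilton's rule with n recipients of equal r: n·r·B > C, so B > C/(n·r) = 0.47/(2·0.125) = 1.88.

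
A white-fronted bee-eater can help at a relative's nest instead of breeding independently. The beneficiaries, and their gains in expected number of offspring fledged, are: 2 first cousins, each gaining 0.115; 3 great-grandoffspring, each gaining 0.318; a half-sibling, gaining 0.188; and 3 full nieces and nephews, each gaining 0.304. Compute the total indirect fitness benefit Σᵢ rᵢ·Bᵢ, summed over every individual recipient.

0.423

r to a first cousin = 0.125 (first cousins share one grandparent pair — two paths of length 4: r = 2·(1/2)^4 = 1/8).
r to a great-grandoffspring = 0.125 (three parent–offspring links: r = (1/2)^3 = 1/8).
r to a half-sibling = 0.25 (half-sibs share one parent — one path of length 2: r = (1/2)^2 = 1/4).
r to a full niece or nephew = 1/4 (full aunt/uncle↔niece/nephew: two paths of length 3 through the shared grandparent pair: r = 2·(1/2)^3 = 1/4).
Summing one r·B term per recipient: 2·0.125·0.115 + 3·0.125·0.318 + 1·0.25·0.188 + 3·0.25·0.304 = 0.423.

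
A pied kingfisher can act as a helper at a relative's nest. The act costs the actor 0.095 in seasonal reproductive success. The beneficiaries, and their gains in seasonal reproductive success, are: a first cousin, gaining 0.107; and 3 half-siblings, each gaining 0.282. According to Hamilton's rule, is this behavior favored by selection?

Hamilton's rule: the trait is favored when the sum of r·B over every recipient exceeds the actor's cost C.
r to a first cousin = 1/8 (first cousins share one grandparent pair — two paths of length 4: r = 2·(1/2)^4 = 1/8).
r to a half-sibling = 1/4 (half-sibs share one parent — one path of length 2: r = (1/2)^2 = 1/4).
Summing one r·B term per recipient: 1·0.125·0.107 + 3·0.25·0.282 = 0.224875.
0.224875 > 0.095: the indirect benefit exceeds the cost.

Yes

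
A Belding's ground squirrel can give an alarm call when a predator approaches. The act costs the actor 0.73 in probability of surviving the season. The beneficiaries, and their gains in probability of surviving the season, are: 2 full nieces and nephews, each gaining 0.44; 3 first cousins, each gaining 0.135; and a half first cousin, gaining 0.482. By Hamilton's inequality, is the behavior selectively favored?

No

Hamilton's rule: the trait is favored when the sum of r·B over every recipient exceeds the actor's cost C.
r to a full niece or nephew = 0.25 (full aunt/uncle↔niece/nephew: two paths of length 3 through the shared grandparent pair: r = 2·(1/2)^3 = 1/4).
r to a first cousin = 0.125 (first cousins share one grandparent pair — two paths of length 4: r = 2·(1/2)^4 = 1/8).
r to a half first cousin = 0.0625 (half first cousins share one grandparent — one path of length 4: r = (1/2)^4 = 1/16).
Summing one r·B term per recipient: 2·0.25·0.44 + 3·0.125·0.135 + 1·0.0625·0.482 = 0.30075.
0.30075 < 0.73: the indirect benefit is less than the cost.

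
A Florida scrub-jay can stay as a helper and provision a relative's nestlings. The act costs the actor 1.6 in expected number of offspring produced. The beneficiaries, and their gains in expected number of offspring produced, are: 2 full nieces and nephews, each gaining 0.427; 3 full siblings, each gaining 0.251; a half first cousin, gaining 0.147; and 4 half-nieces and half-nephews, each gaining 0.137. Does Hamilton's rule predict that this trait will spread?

No

Hamilton's rule: the trait is favored when the sum of r·B over every recipient exceeds the actor's cost C.
r to a full niece or nephew = 1/4 (full aunt/uncle↔niece/nephew: two paths of length 3 through the shared grandparent pair: r = 2·(1/2)^3 = 1/4).
r to a full sibling = 0.5 (full sibs share both parents — two paths of length 2: r = 2·(1/2)^2 = 1/2).
r to a half first cousin = 0.0625 (half first cousins share one grandparent — one path of length 4: r = (1/2)^4 = 1/16).
r to a half-niece or half-nephew = 0.125 (half-aunt/uncle↔niece/nephew: one path of length 3: r = (1/2)^3 = 1/8).
Summing one r·B term per recipient: 2·0.25·0.427 + 3·0.5·0.251 + 1·0.0625·0.147 + 4·0.125·0.137 = 0.6676875.
0.6676875 < 1.6: the indirect benefit is less than the cost.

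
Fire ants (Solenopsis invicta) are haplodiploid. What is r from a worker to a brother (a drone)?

0.25

Her haploid brother carries none of their father's genes and a random half of their mother's genome; that half matches the maternal half of her own genome with probability 1/2: r = 1/2 · 1/2 = 1/4.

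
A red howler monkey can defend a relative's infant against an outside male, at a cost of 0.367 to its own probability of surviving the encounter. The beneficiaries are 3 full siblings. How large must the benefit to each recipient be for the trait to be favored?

0.2447

r to a full sibling = 1/2 (full sibs share both parents — two paths of length 2: r = 2·(1/2)^2 = 1/2).
Hamilton's rule with n recipients of equal r: n·r·B > C, so B > C/(n·r) = 0.367/(3·0.5) = 0.2447.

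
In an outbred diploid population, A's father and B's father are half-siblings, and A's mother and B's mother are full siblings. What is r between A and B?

Wright's path rule: contributions from independent ancestry routes add.
A and B are related in two ways: half first cousins through their fathers (r = 1/16) and first cousins through their mothers (r = 1/8).
r = 1/16 + 1/8 = 3/16 = 0.1875.

0.1875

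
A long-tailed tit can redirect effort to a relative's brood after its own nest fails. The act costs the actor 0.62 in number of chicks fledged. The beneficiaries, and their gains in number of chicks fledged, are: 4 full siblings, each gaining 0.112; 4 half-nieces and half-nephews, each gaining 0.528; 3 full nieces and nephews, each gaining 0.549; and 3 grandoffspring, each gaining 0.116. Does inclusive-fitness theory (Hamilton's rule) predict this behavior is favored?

Hamilton's rule: the trait is favored when the sum of r·B over every recipient exceeds the actor's cost C.
r to a full sibling = 1/2 (full sibs share both parents — two paths of length 2: r = 2·(1/2)^2 = 1/2).
r to a half-niece or half-nephew = 0.125 (half-aunt/uncle↔niece/nephew: one path of length 3: r = (1/2)^3 = 1/8).
r to a full niece or nephew = 1/4 (full aunt/uncle↔niece/nephew: two paths of length 3 through the shared grandparent pair: r = 2·(1/2)^3 = 1/4).
r to a grandoffspring = 1/4 (two parent–offspring links: r = (1/2)^2 = 1/4).
Summing one r·B term per recipient: 4·0.5·0.112 + 4·0.125·0.528 + 3·0.25·0.549 + 3·0.25·0.116 = 0.98675.
0.98675 > 0.62: the indirect benefit exceeds the cost.

Yes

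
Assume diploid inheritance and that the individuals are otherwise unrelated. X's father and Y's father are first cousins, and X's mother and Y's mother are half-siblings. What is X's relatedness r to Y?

Relatedness sums over independent paths through distinct common ancestors.
X and Y are related in two ways: second cousins through their fathers (r = 1/32) and half first cousins through their mothers (r = 1/16).
r = 1/32 + 1/16 = 3/32 = 0.09375.

0.09375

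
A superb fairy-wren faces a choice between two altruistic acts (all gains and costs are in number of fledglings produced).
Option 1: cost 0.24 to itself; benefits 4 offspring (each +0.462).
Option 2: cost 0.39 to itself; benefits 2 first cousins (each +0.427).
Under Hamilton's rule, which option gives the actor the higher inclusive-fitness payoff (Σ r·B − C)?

Option 1

Option 1: r to an offspring = 0.5.
Option 1: Σ r·B − C = (4·0.5·0.462) − 0.24 = 0.684.
Option 2: r to a first cousin = 0.125.
Option 2: Σ r·B − C = (2·0.125·0.427) − 0.39 = -0.28325.
Option 1 has the higher net inclusive-fitness payoff.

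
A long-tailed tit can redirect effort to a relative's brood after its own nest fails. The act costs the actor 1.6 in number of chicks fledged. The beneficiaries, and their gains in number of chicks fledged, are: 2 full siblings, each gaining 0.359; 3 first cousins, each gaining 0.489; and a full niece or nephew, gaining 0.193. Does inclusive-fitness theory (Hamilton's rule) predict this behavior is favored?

Hamilton's rule: the trait is favored when the sum of r·B over every recipient exceeds the actor's cost C.
r to a full sibling = 0.5 (full sibs share both parents — two paths of length 2: r = 2·(1/2)^2 = 1/2).
r to a first cousin = 1/8 (first cousins share one grandparent pair — two paths of length 4: r = 2·(1/2)^4 = 1/8).
r to a full niece or nephew = 1/4 (full aunt/uncle↔niece/nephew: two paths of length 3 through the shared grandparent pair: r = 2·(1/2)^3 = 1/4).
Summing one r·B term per recipient: 2·0.5·0.359 + 3·0.125·0.489 + 1·0.25·0.193 = 0.590625.
0.590625 < 1.6: the indirect benefit is less than the cost.

No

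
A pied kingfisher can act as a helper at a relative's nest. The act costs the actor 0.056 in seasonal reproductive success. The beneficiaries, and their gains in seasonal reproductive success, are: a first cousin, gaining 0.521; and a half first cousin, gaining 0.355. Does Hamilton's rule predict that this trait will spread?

Yes

Hamilton's rule: the trait is favored when the sum of r·B over every recipient exceeds the actor's cost C.
r to a first cousin = 0.125 (first cousins share one grandparent pair — two paths of length 4: r = 2·(1/2)^4 = 1/8).
r to a half first cousin = 1/16 (half first cousins share one grandparent — one path of length 4: r = (1/2)^4 = 1/16).
Summing one r·B term per recipient: 1·0.125·0.521 + 1·0.0625·0.355 = 0.0873125.
0.0873125 > 0.056: the indirect benefit exceeds the cost.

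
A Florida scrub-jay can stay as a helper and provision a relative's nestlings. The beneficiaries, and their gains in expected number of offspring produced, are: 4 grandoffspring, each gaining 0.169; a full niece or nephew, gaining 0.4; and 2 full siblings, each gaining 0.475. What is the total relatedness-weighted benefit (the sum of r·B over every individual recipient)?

r to a grandoffspring = 0.25 (two parent–offspring links: r = (1/2)^2 = 1/4).
r to a full niece or nephew = 1/4 (full aunt/uncle↔niece/nephew: two paths of length 3 through the shared grandparent pair: r = 2·(1/2)^3 = 1/4).
r to a full sibling = 1/2 (full sibs share both parents — two paths of length 2: r = 2·(1/2)^2 = 1/2).
Summing one r·B term per recipient: 4·0.25·0.169 + 1·0.25·0.4 + 2·0.5·0.475 = 0.744.

0.744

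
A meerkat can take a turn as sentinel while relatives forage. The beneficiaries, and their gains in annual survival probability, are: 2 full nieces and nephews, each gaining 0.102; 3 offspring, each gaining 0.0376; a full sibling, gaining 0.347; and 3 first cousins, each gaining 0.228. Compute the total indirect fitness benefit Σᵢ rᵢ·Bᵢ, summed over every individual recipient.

0.3664

r to a full niece or nephew = 1/4 (full aunt/uncle↔niece/nephew: two paths of length 3 through the shared grandparent pair: r = 2·(1/2)^3 = 1/4).
r to an offspring = 0.5 (one parent–offspring link: r = (1/2)^1 = 1/2).
r to a full sibling = 0.5 (full sibs share both parents — two paths of length 2: r = 2·(1/2)^2 = 1/2).
r to a first cousin = 0.125 (first cousins share one grandparent pair — two paths of length 4: r = 2·(1/2)^4 = 1/8).
Summing one r·B term per recipient: 2·0.25·0.102 + 3·0.5·0.0376 + 1·0.5·0.347 + 3·0.125·0.228 = 0.3664.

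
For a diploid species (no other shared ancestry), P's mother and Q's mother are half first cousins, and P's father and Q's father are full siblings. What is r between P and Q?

Wright's path rule: contributions from independent ancestry routes add.
P and Q are related in two ways: half second cousins through their mothers (r = 1/64) and first cousins through their fathers (r = 1/8).
r = 1/64 + 1/8 = 9/64 = 0.140625.

0.140625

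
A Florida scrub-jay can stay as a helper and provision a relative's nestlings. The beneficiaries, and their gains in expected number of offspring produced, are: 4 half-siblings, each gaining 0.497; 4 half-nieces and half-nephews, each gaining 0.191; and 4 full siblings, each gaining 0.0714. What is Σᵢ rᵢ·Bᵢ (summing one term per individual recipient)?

0.7353

r to a half-sibling = 1/4 (half-sibs share one parent — one path of length 2: r = (1/2)^2 = 1/4).
r to a half-niece or half-nephew = 1/8 (half-aunt/uncle↔niece/nephew: one path of length 3: r = (1/2)^3 = 1/8).
r to a full sibling = 1/2 (full sibs share both parents — two paths of length 2: r = 2·(1/2)^2 = 1/2).
Summing one r·B term per recipient: 4·0.25·0.497 + 4·0.125·0.191 + 4·0.5·0.0714 = 0.7353.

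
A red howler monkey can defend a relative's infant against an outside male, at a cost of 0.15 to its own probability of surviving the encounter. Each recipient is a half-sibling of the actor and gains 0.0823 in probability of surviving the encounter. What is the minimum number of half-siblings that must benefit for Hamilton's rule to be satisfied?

8

r to a half-sibling = 1/4 (half-sibs share one parent — one path of length 2: r = (1/2)^2 = 1/4).
Hamilton's rule: n·r·B > C  ⇒  n > C/(r·B) = 0.15/(0.25·0.0823) = 7.29.
The smallest integer exceeding 7.29 is 8.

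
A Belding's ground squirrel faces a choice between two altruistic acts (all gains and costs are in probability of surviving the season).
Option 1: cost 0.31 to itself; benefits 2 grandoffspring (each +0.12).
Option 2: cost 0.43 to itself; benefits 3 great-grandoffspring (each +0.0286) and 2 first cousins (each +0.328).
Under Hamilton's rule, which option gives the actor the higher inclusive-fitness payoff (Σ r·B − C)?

Option 1

Option 1: r to a grandoffspring = 0.25.
Option 1: Σ r·B − C = (2·0.25·0.12) − 0.31 = -0.25.
Option 2: r to a great-grandoffspring = 0.125.
Option 2: r to a first cousin = 0.125.
Option 2: Σ r·B − C = (3·0.125·0.0286 + 2·0.125·0.328) − 0.43 = -0.337275.
Option 1 has the higher net inclusive-fitness payoff.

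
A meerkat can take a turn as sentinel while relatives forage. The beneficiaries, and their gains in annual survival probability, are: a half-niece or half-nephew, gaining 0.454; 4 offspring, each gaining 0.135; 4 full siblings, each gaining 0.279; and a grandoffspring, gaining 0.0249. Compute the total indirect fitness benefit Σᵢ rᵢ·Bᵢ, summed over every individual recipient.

0.890975

r to a half-niece or half-nephew = 1/8 (half-aunt/uncle↔niece/nephew: one path of length 3: r = (1/2)^3 = 1/8).
r to an offspring = 0.5 (one parent–offspring link: r = (1/2)^1 = 1/2).
r to a full sibling = 0.5 (full sibs share both parents — two paths of length 2: r = 2·(1/2)^2 = 1/2).
r to a grandoffspring = 1/4 (two parent–offspring links: r = (1/2)^2 = 1/4).
Summing one r·B term per recipient: 1·0.125·0.454 + 4·0.5·0.135 + 4·0.5·0.279 + 1·0.25·0.0249 = 0.890975.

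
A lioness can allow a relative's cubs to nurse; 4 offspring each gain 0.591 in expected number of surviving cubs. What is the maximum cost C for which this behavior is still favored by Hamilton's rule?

r to an offspring = 0.5 (one parent–offspring link: r = (1/2)^1 = 1/2).
Hamilton's rule: n·r·B > C, so the trait is favored while C < n·r·B = 4·0.5·0.591 = 1.182.

1.182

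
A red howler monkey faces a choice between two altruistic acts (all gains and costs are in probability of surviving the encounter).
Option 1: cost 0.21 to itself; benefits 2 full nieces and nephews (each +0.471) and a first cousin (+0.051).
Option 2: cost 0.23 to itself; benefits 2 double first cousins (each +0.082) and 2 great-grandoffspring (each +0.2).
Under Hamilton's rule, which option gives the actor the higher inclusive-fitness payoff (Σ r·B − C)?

Option 1: r to a full niece or nephew = 0.25.
Option 1: r to a first cousin = 0.125.
Option 1: Σ r·B − C = (2·0.25·0.471 + 1·0.125·0.051) − 0.21 = 0.031875.
Option 2: r to a double first cousin = 0.25.
Option 2: r to a great-grandoffspring = 0.125.
Option 2: Σ r·B − C = (2·0.25·0.082 + 2·0.125·0.2) − 0.23 = -0.139.
Option 1 has the higher net inclusive-fitness payoff.

Option 1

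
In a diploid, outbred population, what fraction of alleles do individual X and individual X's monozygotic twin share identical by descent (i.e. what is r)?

Each parent–offspring link contributes a factor of 1/2, and independent paths through distinct common ancestors add.
Monozygotic twins share every allele identical by descent: r = 1.

1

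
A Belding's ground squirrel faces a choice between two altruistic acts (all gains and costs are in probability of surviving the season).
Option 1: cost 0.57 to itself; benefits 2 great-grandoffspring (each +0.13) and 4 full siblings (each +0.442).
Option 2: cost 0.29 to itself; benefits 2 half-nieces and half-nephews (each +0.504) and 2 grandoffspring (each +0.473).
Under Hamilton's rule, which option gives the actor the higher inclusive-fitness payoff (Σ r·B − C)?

Option 1

Option 1: r to a great-grandoffspring = 0.125.
Option 1: r to a full sibling = 0.5.
Option 1: Σ r·B − C = (2·0.125·0.13 + 4·0.5·0.442) − 0.57 = 0.3465.
Option 2: r to a half-niece or half-nephew = 0.125.
Option 2: r to a grandoffspring = 0.25.
Option 2: Σ r·B − C = (2·0.125·0.504 + 2·0.25·0.473) − 0.29 = 0.0725.
Option 1 has the higher net inclusive-fitness payoff.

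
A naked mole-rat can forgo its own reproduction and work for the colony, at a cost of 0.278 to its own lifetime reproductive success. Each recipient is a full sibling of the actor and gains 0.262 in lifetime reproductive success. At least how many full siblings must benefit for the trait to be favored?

r to a full sibling = 0.5 (full sibs share both parents — two paths of length 2: r = 2·(1/2)^2 = 1/2).
Hamilton's rule: n·r·B > C  ⇒  n > C/(r·B) = 0.278/(0.5·0.262) = 2.122.
The smallest integer exceeding 2.122 is 3.

3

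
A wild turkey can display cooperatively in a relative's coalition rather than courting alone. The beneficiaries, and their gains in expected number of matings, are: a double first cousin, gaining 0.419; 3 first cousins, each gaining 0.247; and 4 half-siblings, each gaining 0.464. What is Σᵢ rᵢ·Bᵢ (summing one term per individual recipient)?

r to a double first cousin = 0.25 (double first cousins share both grandparent pairs — four paths of length 4: r = 4·(1/2)^4 = 1/4).
r to a first cousin = 1/8 (first cousins share one grandparent pair — two paths of length 4: r = 2·(1/2)^4 = 1/8).
r to a half-sibling = 0.25 (half-sibs share one parent — one path of length 2: r = (1/2)^2 = 1/4).
Summing one r·B term per recipient: 1·0.25·0.419 + 3·0.125·0.247 + 4·0.25·0.464 = 0.661375.

0.661375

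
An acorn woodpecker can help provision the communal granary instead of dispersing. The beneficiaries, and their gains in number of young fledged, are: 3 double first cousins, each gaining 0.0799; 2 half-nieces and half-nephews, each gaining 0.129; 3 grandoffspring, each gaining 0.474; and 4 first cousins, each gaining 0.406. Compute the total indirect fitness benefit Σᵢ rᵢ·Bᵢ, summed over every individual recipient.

0.650675

r to a double first cousin = 1/4 (double first cousins share both grandparent pairs — four paths of length 4: r = 4·(1/2)^4 = 1/4).
r to a half-niece or half-nephew = 0.125 (half-aunt/uncle↔niece/nephew: one path of length 3: r = (1/2)^3 = 1/8).
r to a grandoffspring = 0.25 (two parent–offspring links: r = (1/2)^2 = 1/4).
r to a first cousin = 1/8 (first cousins share one grandparent pair — two paths of length 4: r = 2·(1/2)^4 = 1/8).
Summing one r·B term per recipient: 3·0.25·0.0799 + 2·0.125·0.129 + 3·0.25·0.474 + 4·0.125·0.406 = 0.650675.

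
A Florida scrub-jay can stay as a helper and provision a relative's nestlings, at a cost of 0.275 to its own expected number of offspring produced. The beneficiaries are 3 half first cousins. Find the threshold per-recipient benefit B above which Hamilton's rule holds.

r to a half first cousin = 0.0625 (half first cousins share one grandparent — one path of length 4: r = (1/2)^4 = 1/16).
Hamilton's rule with n recipients of equal r: n·r·B > C, so B > C/(n·r) = 0.275/(3·0.0625) = 1.4667.

1.4667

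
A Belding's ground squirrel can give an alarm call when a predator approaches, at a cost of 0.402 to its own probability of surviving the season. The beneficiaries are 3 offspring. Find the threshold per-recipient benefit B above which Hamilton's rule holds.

0.268

r to an offspring = 1/2 (one parent–offspring link: r = (1/2)^1 = 1/2).
Hamilton's rule with n recipients of equal r: n·r·B > C, so B > C/(n·r) = 0.402/(3·0.5) = 0.268.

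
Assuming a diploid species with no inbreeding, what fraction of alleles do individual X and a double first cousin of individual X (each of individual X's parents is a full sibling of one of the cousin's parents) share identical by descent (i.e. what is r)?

0.25

Each parent–offspring link contributes a factor of 1/2, and independent paths through distinct common ancestors add.
Double first cousins share both grandparent pairs — four paths of length 4: r = 4·(1/2)^4 = 1/4.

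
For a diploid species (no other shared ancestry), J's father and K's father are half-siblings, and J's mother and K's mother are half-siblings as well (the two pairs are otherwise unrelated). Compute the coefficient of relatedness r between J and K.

Independent pedigree routes through distinct common ancestors add.
J and K are related in two ways: half first cousins through their fathers (r = 1/16) and half first cousins through their mothers (r = 1/16).
r = 1/16 + 1/16 = 0.125.

0.125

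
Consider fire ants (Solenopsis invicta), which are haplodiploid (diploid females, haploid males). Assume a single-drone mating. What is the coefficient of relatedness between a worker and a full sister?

0.75

Haplodiploid full sisters inherit their father's entire haploid genome identically (contributing 1/2) and on average half of their mother's contribution (1/2 · 1/2 = 1/4); r = 1/2 + 1/4 = 3/4.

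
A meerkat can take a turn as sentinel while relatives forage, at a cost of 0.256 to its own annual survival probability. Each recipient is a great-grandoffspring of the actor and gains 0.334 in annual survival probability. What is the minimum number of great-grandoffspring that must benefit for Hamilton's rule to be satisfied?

7

r to a great-grandoffspring = 0.125 (three parent–offspring links: r = (1/2)^3 = 1/8).
Hamilton's rule: n·r·B > C  ⇒  n > C/(r·B) = 0.256/(0.125·0.334) = 6.132.
The smallest integer exceeding 6.132 is 7.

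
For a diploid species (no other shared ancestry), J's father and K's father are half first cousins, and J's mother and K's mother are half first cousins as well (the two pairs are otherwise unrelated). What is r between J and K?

0.03125

Relatedness sums over independent paths through distinct common ancestors.
J and K are related in two ways: half second cousins through their fathers (r = 1/64) and half second cousins through their mothers (r = 1/64).
r = 1/64 + 1/64 = 1/32 = 0.03125.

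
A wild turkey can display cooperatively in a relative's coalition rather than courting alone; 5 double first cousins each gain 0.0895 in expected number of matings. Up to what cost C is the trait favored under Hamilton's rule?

r to a double first cousin = 0.25 (double first cousins share both grandparent pairs — four paths of length 4: r = 4·(1/2)^4 = 1/4).
Hamilton's rule: n·r·B > C, so the trait is favored while C < n·r·B = 5·0.25·0.0895 = 0.111875.

0.111875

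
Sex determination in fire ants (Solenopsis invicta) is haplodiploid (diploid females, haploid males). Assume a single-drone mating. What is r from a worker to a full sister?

Haplodiploid full sisters inherit their father's entire haploid genome identically (contributing 1/2) and on average half of their mother's contribution (1/2 · 1/2 = 1/4); r = 1/2 + 1/4 = 3/4.

0.75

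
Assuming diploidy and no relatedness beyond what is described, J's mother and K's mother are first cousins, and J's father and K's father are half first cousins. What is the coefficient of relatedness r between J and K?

Independent pedigree routes through distinct common ancestors add.
J and K are related in two ways: second cousins through their mothers (r = 1/32) and half second cousins through their fathers (r = 1/64).
r = 1/32 + 1/64 = 0.046875.

0.046875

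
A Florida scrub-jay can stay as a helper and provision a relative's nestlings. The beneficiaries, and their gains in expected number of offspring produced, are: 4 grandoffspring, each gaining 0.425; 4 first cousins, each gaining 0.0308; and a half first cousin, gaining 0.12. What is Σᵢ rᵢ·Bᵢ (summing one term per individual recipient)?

0.4479

r to a grandoffspring = 0.25 (two parent–offspring links: r = (1/2)^2 = 1/4).
r to a first cousin = 0.125 (first cousins share one grandparent pair — two paths of length 4: r = 2·(1/2)^4 = 1/8).
r to a half first cousin = 0.0625 (half first cousins share one grandparent — one path of length 4: r = (1/2)^4 = 1/16).
Summing one r·B term per recipient: 4·0.25·0.425 + 4·0.125·0.0308 + 1·0.0625·0.12 = 0.4479.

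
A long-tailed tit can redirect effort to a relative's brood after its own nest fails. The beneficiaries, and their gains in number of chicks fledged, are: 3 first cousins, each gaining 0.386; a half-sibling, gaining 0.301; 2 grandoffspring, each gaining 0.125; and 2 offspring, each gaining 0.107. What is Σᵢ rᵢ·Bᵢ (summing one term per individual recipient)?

0.3895

r to a first cousin = 0.125 (first cousins share one grandparent pair — two paths of length 4: r = 2·(1/2)^4 = 1/8).
r to a half-sibling = 0.25 (half-sibs share one parent — one path of length 2: r = (1/2)^2 = 1/4).
r to a grandoffspring = 0.25 (two parent–offspring links: r = (1/2)^2 = 1/4).
r to an offspring = 1/2 (one parent–offspring link: r = (1/2)^1 = 1/2).
Summing one r·B term per recipient: 3·0.125·0.386 + 1·0.25·0.301 + 2·0.25·0.125 + 2·0.5·0.107 = 0.3895.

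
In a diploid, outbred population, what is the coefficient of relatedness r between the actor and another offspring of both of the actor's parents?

Each parent–offspring link contributes a factor of 1/2, and independent paths through distinct common ancestors add.
Full sibs share both parents — two paths of length 2: r = 2·(1/2)^2 = 1/2.

0.5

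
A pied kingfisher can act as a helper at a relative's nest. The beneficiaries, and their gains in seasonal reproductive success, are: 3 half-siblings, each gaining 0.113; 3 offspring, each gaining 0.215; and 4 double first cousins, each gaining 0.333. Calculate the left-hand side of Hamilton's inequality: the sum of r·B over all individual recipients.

0.74025

r to a half-sibling = 1/4 (half-sibs share one parent — one path of length 2: r = (1/2)^2 = 1/4).
r to an offspring = 1/2 (one parent–offspring link: r = (1/2)^1 = 1/2).
r to a double first cousin = 1/4 (double first cousins share both grandparent pairs — four paths of length 4: r = 4·(1/2)^4 = 1/4).
Summing one r·B term per recipient: 3·0.25·0.113 + 3·0.5·0.215 + 4·0.25·0.333 = 0.74025.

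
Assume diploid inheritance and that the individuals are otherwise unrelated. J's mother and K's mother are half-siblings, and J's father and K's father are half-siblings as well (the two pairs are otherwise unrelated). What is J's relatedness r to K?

Independent pedigree routes through distinct common ancestors add.
J and K are related in two ways: half first cousins through their mothers (r = 1/16) and half first cousins through their fathers (r = 1/16).
r = 1/16 + 1/16 = 0.125.

0.125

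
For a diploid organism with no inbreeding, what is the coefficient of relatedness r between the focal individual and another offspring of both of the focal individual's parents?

0.5

Each parent–offspring link contributes a factor of 1/2, and independent paths through distinct common ancestors add.
Full sibs share both parents — two paths of length 2: r = 2·(1/2)^2 = 1/2.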